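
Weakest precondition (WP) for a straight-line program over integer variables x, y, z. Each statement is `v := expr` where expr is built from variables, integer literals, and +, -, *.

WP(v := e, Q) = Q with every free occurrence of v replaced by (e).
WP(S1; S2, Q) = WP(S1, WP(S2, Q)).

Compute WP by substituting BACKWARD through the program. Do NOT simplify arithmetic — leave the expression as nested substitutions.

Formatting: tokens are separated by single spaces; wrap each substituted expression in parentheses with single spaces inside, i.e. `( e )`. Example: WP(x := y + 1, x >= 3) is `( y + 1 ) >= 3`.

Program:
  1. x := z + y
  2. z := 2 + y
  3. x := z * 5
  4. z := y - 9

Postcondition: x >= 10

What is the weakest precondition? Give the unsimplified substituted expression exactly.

post: x >= 10
stmt 4: z := y - 9  -- replace 0 occurrence(s) of z with (y - 9)
  => x >= 10
stmt 3: x := z * 5  -- replace 1 occurrence(s) of x with (z * 5)
  => ( z * 5 ) >= 10
stmt 2: z := 2 + y  -- replace 1 occurrence(s) of z with (2 + y)
  => ( ( 2 + y ) * 5 ) >= 10
stmt 1: x := z + y  -- replace 0 occurrence(s) of x with (z + y)
  => ( ( 2 + y ) * 5 ) >= 10

Answer: ( ( 2 + y ) * 5 ) >= 10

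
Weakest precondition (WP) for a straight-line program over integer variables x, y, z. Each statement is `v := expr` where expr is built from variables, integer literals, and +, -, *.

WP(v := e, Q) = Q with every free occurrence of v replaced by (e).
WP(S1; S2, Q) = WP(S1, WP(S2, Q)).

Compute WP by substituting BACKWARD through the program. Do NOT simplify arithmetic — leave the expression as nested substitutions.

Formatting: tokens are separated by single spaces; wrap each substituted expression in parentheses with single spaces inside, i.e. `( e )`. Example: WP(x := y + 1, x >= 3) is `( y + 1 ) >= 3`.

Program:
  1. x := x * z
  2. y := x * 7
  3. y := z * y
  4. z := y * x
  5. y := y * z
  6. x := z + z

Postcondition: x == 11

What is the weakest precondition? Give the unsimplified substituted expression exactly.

post: x == 11
stmt 6: x := z + z  -- replace 1 occurrence(s) of x with (z + z)
  => ( z + z ) == 11
stmt 5: y := y * z  -- replace 0 occurrence(s) of y with (y * z)
  => ( z + z ) == 11
stmt 4: z := y * x  -- replace 2 occurrence(s) of z with (y * x)
  => ( ( y * x ) + ( y * x ) ) == 11
stmt 3: y := z * y  -- replace 2 occurrence(s) of y with (z * y)
  => ( ( ( z * y ) * x ) + ( ( z * y ) * x ) ) == 11
stmt 2: y := x * 7  -- replace 2 occurrence(s) of y with (x * 7)
  => ( ( ( z * ( x * 7 ) ) * x ) + ( ( z * ( x * 7 ) ) * x ) ) == 11
stmt 1: x := x * z  -- replace 4 occurrence(s) of x with (x * z)
  => ( ( ( z * ( ( x * z ) * 7 ) ) * ( x * z ) ) + ( ( z * ( ( x * z ) * 7 ) ) * ( x * z ) ) ) == 11

Answer: ( ( ( z * ( ( x * z ) * 7 ) ) * ( x * z ) ) + ( ( z * ( ( x * z ) * 7 ) ) * ( x * z ) ) ) == 11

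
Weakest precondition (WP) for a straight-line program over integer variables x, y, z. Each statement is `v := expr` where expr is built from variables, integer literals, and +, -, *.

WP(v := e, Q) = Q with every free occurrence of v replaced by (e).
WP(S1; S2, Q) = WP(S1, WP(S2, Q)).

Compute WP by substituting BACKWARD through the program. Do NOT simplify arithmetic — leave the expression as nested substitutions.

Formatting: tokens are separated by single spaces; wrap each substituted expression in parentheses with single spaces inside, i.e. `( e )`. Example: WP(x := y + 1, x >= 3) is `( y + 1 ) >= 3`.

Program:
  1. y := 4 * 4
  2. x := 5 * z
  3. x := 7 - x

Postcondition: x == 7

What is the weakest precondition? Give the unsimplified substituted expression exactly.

Answer: ( 7 - ( 5 * z ) ) == 7

Derivation:
post: x == 7
stmt 3: x := 7 - x  -- replace 1 occurrence(s) of x with (7 - x)
  => ( 7 - x ) == 7
stmt 2: x := 5 * z  -- replace 1 occurrence(s) of x with (5 * z)
  => ( 7 - ( 5 * z ) ) == 7
stmt 1: y := 4 * 4  -- replace 0 occurrence(s) of y with (4 * 4)
  => ( 7 - ( 5 * z ) ) == 7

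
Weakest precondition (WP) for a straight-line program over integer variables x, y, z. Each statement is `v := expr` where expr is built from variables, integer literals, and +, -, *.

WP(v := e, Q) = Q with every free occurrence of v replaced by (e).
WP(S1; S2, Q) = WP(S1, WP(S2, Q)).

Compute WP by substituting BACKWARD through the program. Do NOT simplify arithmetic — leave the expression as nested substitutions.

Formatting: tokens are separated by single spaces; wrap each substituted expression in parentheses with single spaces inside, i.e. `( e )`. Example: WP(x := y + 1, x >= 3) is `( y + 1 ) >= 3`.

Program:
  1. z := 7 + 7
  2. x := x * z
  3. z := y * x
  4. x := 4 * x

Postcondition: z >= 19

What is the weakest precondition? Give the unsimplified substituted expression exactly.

Answer: ( y * ( x * ( 7 + 7 ) ) ) >= 19

Derivation:
post: z >= 19
stmt 4: x := 4 * x  -- replace 0 occurrence(s) of x with (4 * x)
  => z >= 19
stmt 3: z := y * x  -- replace 1 occurrence(s) of z with (y * x)
  => ( y * x ) >= 19
stmt 2: x := x * z  -- replace 1 occurrence(s) of x with (x * z)
  => ( y * ( x * z ) ) >= 19
stmt 1: z := 7 + 7  -- replace 1 occurrence(s) of z with (7 + 7)
  => ( y * ( x * ( 7 + 7 ) ) ) >= 19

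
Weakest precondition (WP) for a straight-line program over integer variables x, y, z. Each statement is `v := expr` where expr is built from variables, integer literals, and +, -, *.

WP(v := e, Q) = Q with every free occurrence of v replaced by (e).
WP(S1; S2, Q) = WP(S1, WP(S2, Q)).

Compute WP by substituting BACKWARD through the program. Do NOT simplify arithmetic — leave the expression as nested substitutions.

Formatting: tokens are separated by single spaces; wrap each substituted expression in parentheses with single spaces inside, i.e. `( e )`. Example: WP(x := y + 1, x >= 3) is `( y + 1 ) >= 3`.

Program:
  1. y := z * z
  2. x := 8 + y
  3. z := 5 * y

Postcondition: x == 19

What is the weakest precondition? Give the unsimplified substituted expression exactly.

post: x == 19
stmt 3: z := 5 * y  -- replace 0 occurrence(s) of z with (5 * y)
  => x == 19
stmt 2: x := 8 + y  -- replace 1 occurrence(s) of x with (8 + y)
  => ( 8 + y ) == 19
stmt 1: y := z * z  -- replace 1 occurrence(s) of y with (z * z)
  => ( 8 + ( z * z ) ) == 19

Answer: ( 8 + ( z * z ) ) == 19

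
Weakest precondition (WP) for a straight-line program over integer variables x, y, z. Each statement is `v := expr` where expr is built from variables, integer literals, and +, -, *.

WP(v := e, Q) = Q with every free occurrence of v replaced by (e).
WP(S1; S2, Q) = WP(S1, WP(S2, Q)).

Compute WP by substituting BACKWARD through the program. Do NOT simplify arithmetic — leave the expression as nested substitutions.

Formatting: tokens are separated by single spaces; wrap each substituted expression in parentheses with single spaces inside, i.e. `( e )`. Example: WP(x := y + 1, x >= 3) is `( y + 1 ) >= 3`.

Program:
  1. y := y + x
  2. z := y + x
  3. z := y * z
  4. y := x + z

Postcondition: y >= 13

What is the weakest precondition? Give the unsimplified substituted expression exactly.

post: y >= 13
stmt 4: y := x + z  -- replace 1 occurrence(s) of y with (x + z)
  => ( x + z ) >= 13
stmt 3: z := y * z  -- replace 1 occurrence(s) of z with (y * z)
  => ( x + ( y * z ) ) >= 13
stmt 2: z := y + x  -- replace 1 occurrence(s) of z with (y + x)
  => ( x + ( y * ( y + x ) ) ) >= 13
stmt 1: y := y + x  -- replace 2 occurrence(s) of y with (y + x)
  => ( x + ( ( y + x ) * ( ( y + x ) + x ) ) ) >= 13

Answer: ( x + ( ( y + x ) * ( ( y + x ) + x ) ) ) >= 13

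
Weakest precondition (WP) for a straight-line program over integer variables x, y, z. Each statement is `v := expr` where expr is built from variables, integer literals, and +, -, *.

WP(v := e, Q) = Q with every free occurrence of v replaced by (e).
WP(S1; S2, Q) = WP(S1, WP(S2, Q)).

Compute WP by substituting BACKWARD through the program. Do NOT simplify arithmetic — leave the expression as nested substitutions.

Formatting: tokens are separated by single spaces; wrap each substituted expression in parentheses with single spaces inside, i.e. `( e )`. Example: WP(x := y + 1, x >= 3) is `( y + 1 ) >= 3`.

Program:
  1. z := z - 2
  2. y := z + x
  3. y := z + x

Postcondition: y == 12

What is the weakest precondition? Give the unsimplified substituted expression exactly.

post: y == 12
stmt 3: y := z + x  -- replace 1 occurrence(s) of y with (z + x)
  => ( z + x ) == 12
stmt 2: y := z + x  -- replace 0 occurrence(s) of y with (z + x)
  => ( z + x ) == 12
stmt 1: z := z - 2  -- replace 1 occurrence(s) of z with (z - 2)
  => ( ( z - 2 ) + x ) == 12

Answer: ( ( z - 2 ) + x ) == 12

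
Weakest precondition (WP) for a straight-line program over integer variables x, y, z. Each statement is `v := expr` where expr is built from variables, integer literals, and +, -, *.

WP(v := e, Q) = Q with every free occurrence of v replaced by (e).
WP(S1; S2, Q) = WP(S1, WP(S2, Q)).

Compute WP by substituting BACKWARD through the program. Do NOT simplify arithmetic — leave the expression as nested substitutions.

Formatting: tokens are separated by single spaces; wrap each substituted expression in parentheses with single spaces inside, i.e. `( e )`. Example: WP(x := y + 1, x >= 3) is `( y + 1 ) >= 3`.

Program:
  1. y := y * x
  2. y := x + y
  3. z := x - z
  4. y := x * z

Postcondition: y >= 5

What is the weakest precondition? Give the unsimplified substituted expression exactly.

Answer: ( x * ( x - z ) ) >= 5

Derivation:
post: y >= 5
stmt 4: y := x * z  -- replace 1 occurrence(s) of y with (x * z)
  => ( x * z ) >= 5
stmt 3: z := x - z  -- replace 1 occurrence(s) of z with (x - z)
  => ( x * ( x - z ) ) >= 5
stmt 2: y := x + y  -- replace 0 occurrence(s) of y with (x + y)
  => ( x * ( x - z ) ) >= 5
stmt 1: y := y * x  -- replace 0 occurrence(s) of y with (y * x)
  => ( x * ( x - z ) ) >= 5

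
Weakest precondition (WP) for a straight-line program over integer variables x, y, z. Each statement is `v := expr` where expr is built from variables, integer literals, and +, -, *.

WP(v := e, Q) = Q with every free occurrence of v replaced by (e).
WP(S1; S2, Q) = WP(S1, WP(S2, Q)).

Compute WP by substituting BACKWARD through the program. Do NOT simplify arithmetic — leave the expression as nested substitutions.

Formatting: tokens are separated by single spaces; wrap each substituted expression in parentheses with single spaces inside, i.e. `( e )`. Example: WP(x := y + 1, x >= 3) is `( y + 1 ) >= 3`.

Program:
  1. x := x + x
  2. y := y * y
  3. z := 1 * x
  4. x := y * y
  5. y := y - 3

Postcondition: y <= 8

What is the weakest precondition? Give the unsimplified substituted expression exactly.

Answer: ( ( y * y ) - 3 ) <= 8

Derivation:
post: y <= 8
stmt 5: y := y - 3  -- replace 1 occurrence(s) of y with (y - 3)
  => ( y - 3 ) <= 8
stmt 4: x := y * y  -- replace 0 occurrence(s) of x with (y * y)
  => ( y - 3 ) <= 8
stmt 3: z := 1 * x  -- replace 0 occurrence(s) of z with (1 * x)
  => ( y - 3 ) <= 8
stmt 2: y := y * y  -- replace 1 occurrence(s) of y with (y * y)
  => ( ( y * y ) - 3 ) <= 8
stmt 1: x := x + x  -- replace 0 occurrence(s) of x with (x + x)
  => ( ( y * y ) - 3 ) <= 8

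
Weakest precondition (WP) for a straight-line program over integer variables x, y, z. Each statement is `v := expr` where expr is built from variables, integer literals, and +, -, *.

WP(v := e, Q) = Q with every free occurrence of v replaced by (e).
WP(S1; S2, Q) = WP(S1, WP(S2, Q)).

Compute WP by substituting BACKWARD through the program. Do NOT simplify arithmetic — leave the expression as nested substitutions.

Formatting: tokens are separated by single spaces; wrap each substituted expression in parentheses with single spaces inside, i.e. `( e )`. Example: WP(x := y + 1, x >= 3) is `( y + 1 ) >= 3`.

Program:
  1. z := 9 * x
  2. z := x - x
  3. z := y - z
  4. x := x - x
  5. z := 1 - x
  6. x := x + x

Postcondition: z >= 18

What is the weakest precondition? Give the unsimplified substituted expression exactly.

Answer: ( 1 - ( x - x ) ) >= 18

Derivation:
post: z >= 18
stmt 6: x := x + x  -- replace 0 occurrence(s) of x with (x + x)
  => z >= 18
stmt 5: z := 1 - x  -- replace 1 occurrence(s) of z with (1 - x)
  => ( 1 - x ) >= 18
stmt 4: x := x - x  -- replace 1 occurrence(s) of x with (x - x)
  => ( 1 - ( x - x ) ) >= 18
stmt 3: z := y - z  -- replace 0 occurrence(s) of z with (y - z)
  => ( 1 - ( x - x ) ) >= 18
stmt 2: z := x - x  -- replace 0 occurrence(s) of z with (x - x)
  => ( 1 - ( x - x ) ) >= 18
stmt 1: z := 9 * x  -- replace 0 occurrence(s) of z with (9 * x)
  => ( 1 - ( x - x ) ) >= 18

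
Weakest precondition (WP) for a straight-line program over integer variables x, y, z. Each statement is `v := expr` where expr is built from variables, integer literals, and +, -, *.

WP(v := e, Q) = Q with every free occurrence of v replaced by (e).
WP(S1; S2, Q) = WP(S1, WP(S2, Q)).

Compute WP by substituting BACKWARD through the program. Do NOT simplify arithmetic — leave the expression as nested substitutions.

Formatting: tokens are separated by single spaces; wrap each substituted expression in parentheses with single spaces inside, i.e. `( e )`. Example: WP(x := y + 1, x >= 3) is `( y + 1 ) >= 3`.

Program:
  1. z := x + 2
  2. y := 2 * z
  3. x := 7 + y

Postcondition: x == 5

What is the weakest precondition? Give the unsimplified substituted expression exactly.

Answer: ( 7 + ( 2 * ( x + 2 ) ) ) == 5

Derivation:
post: x == 5
stmt 3: x := 7 + y  -- replace 1 occurrence(s) of x with (7 + y)
  => ( 7 + y ) == 5
stmt 2: y := 2 * z  -- replace 1 occurrence(s) of y with (2 * z)
  => ( 7 + ( 2 * z ) ) == 5
stmt 1: z := x + 2  -- replace 1 occurrence(s) of z with (x + 2)
  => ( 7 + ( 2 * ( x + 2 ) ) ) == 5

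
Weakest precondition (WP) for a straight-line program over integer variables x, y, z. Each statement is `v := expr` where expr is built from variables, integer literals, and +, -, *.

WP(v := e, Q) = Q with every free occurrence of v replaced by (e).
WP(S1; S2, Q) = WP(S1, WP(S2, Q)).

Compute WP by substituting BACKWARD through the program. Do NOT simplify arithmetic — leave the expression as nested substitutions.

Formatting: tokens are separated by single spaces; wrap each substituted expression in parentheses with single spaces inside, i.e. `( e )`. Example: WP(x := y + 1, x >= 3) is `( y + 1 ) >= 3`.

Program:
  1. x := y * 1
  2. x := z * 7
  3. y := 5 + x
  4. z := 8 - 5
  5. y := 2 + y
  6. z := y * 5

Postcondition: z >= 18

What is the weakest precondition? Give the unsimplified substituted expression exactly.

post: z >= 18
stmt 6: z := y * 5  -- replace 1 occurrence(s) of z with (y * 5)
  => ( y * 5 ) >= 18
stmt 5: y := 2 + y  -- replace 1 occurrence(s) of y with (2 + y)
  => ( ( 2 + y ) * 5 ) >= 18
stmt 4: z := 8 - 5  -- replace 0 occurrence(s) of z with (8 - 5)
  => ( ( 2 + y ) * 5 ) >= 18
stmt 3: y := 5 + x  -- replace 1 occurrence(s) of y with (5 + x)
  => ( ( 2 + ( 5 + x ) ) * 5 ) >= 18
stmt 2: x := z * 7  -- replace 1 occurrence(s) of x with (z * 7)
  => ( ( 2 + ( 5 + ( z * 7 ) ) ) * 5 ) >= 18
stmt 1: x := y * 1  -- replace 0 occurrence(s) of x with (y * 1)
  => ( ( 2 + ( 5 + ( z * 7 ) ) ) * 5 ) >= 18

Answer: ( ( 2 + ( 5 + ( z * 7 ) ) ) * 5 ) >= 18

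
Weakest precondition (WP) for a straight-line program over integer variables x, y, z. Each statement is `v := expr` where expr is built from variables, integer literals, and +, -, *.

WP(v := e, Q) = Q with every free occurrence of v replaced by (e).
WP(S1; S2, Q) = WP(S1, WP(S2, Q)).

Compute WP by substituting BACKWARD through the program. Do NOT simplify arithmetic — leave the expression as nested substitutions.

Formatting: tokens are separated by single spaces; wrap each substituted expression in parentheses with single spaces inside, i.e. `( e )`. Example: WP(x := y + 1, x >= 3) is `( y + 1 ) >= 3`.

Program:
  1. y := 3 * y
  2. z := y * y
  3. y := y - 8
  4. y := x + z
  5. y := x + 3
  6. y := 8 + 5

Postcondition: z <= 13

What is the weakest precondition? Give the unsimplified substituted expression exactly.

post: z <= 13
stmt 6: y := 8 + 5  -- replace 0 occurrence(s) of y with (8 + 5)
  => z <= 13
stmt 5: y := x + 3  -- replace 0 occurrence(s) of y with (x + 3)
  => z <= 13
stmt 4: y := x + z  -- replace 0 occurrence(s) of y with (x + z)
  => z <= 13
stmt 3: y := y - 8  -- replace 0 occurrence(s) of y with (y - 8)
  => z <= 13
stmt 2: z := y * y  -- replace 1 occurrence(s) of z with (y * y)
  => ( y * y ) <= 13
stmt 1: y := 3 * y  -- replace 2 occurrence(s) of y with (3 * y)
  => ( ( 3 * y ) * ( 3 * y ) ) <= 13

Answer: ( ( 3 * y ) * ( 3 * y ) ) <= 13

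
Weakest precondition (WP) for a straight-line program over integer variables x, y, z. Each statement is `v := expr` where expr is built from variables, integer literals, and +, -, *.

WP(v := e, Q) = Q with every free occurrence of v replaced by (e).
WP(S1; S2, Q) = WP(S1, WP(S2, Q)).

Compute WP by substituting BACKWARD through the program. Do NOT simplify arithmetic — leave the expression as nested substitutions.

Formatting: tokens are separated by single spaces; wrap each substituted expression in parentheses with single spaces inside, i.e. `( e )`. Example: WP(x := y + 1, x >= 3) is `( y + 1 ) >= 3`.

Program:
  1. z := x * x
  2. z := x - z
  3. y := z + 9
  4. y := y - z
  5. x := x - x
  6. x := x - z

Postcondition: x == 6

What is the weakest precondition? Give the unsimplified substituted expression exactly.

post: x == 6
stmt 6: x := x - z  -- replace 1 occurrence(s) of x with (x - z)
  => ( x - z ) == 6
stmt 5: x := x - x  -- replace 1 occurrence(s) of x with (x - x)
  => ( ( x - x ) - z ) == 6
stmt 4: y := y - z  -- replace 0 occurrence(s) of y with (y - z)
  => ( ( x - x ) - z ) == 6
stmt 3: y := z + 9  -- replace 0 occurrence(s) of y with (z + 9)
  => ( ( x - x ) - z ) == 6
stmt 2: z := x - z  -- replace 1 occurrence(s) of z with (x - z)
  => ( ( x - x ) - ( x - z ) ) == 6
stmt 1: z := x * x  -- replace 1 occurrence(s) of z with (x * x)
  => ( ( x - x ) - ( x - ( x * x ) ) ) == 6

Answer: ( ( x - x ) - ( x - ( x * x ) ) ) == 6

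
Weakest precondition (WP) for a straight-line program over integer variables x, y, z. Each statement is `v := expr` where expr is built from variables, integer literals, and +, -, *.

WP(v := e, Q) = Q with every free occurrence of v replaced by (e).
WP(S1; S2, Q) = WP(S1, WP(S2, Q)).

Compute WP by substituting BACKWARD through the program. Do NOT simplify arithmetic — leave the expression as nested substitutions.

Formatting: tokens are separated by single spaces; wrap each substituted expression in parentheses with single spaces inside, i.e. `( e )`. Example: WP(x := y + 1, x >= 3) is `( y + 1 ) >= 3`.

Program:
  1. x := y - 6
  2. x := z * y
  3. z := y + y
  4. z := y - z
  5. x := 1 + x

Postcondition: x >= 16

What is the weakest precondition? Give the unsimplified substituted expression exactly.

Answer: ( 1 + ( z * y ) ) >= 16

Derivation:
post: x >= 16
stmt 5: x := 1 + x  -- replace 1 occurrence(s) of x with (1 + x)
  => ( 1 + x ) >= 16
stmt 4: z := y - z  -- replace 0 occurrence(s) of z with (y - z)
  => ( 1 + x ) >= 16
stmt 3: z := y + y  -- replace 0 occurrence(s) of z with (y + y)
  => ( 1 + x ) >= 16
stmt 2: x := z * y  -- replace 1 occurrence(s) of x with (z * y)
  => ( 1 + ( z * y ) ) >= 16
stmt 1: x := y - 6  -- replace 0 occurrence(s) of x with (y - 6)
  => ( 1 + ( z * y ) ) >= 16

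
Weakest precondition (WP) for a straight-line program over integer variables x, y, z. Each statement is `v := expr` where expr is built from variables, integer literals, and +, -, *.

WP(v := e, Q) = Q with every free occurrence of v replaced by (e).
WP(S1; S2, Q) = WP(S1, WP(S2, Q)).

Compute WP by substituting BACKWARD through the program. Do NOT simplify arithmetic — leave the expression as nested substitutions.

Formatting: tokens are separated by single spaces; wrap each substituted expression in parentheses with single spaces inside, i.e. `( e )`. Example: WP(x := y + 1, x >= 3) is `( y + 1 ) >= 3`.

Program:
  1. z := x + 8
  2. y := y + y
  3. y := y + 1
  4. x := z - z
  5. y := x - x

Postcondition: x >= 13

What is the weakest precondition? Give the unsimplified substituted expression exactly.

post: x >= 13
stmt 5: y := x - x  -- replace 0 occurrence(s) of y with (x - x)
  => x >= 13
stmt 4: x := z - z  -- replace 1 occurrence(s) of x with (z - z)
  => ( z - z ) >= 13
stmt 3: y := y + 1  -- replace 0 occurrence(s) of y with (y + 1)
  => ( z - z ) >= 13
stmt 2: y := y + y  -- replace 0 occurrence(s) of y with (y + y)
  => ( z - z ) >= 13
stmt 1: z := x + 8  -- replace 2 occurrence(s) of z with (x + 8)
  => ( ( x + 8 ) - ( x + 8 ) ) >= 13

Answer: ( ( x + 8 ) - ( x + 8 ) ) >= 13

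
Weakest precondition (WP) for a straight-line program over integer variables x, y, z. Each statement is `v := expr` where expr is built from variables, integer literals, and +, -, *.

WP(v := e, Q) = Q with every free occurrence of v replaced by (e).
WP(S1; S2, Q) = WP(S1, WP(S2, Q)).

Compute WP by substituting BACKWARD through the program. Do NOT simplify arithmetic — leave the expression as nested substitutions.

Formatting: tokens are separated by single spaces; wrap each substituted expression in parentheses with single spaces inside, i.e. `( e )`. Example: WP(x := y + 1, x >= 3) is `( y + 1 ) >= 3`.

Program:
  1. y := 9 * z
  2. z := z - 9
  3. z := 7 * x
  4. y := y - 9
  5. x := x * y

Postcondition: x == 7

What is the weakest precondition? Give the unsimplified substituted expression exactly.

post: x == 7
stmt 5: x := x * y  -- replace 1 occurrence(s) of x with (x * y)
  => ( x * y ) == 7
stmt 4: y := y - 9  -- replace 1 occurrence(s) of y with (y - 9)
  => ( x * ( y - 9 ) ) == 7
stmt 3: z := 7 * x  -- replace 0 occurrence(s) of z with (7 * x)
  => ( x * ( y - 9 ) ) == 7
stmt 2: z := z - 9  -- replace 0 occurrence(s) of z with (z - 9)
  => ( x * ( y - 9 ) ) == 7
stmt 1: y := 9 * z  -- replace 1 occurrence(s) of y with (9 * z)
  => ( x * ( ( 9 * z ) - 9 ) ) == 7

Answer: ( x * ( ( 9 * z ) - 9 ) ) == 7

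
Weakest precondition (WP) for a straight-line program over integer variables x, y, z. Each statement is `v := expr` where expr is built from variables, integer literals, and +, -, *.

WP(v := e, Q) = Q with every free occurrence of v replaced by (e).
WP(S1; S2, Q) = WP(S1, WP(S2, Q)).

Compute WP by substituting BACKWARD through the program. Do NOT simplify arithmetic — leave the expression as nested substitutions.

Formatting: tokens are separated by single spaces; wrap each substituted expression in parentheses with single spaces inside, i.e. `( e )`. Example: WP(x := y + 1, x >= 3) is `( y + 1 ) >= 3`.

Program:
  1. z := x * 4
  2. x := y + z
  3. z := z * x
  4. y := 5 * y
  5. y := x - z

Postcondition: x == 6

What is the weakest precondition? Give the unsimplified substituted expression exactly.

Answer: ( y + ( x * 4 ) ) == 6

Derivation:
post: x == 6
stmt 5: y := x - z  -- replace 0 occurrence(s) of y with (x - z)
  => x == 6
stmt 4: y := 5 * y  -- replace 0 occurrence(s) of y with (5 * y)
  => x == 6
stmt 3: z := z * x  -- replace 0 occurrence(s) of z with (z * x)
  => x == 6
stmt 2: x := y + z  -- replace 1 occurrence(s) of x with (y + z)
  => ( y + z ) == 6
stmt 1: z := x * 4  -- replace 1 occurrence(s) of z with (x * 4)
  => ( y + ( x * 4 ) ) == 6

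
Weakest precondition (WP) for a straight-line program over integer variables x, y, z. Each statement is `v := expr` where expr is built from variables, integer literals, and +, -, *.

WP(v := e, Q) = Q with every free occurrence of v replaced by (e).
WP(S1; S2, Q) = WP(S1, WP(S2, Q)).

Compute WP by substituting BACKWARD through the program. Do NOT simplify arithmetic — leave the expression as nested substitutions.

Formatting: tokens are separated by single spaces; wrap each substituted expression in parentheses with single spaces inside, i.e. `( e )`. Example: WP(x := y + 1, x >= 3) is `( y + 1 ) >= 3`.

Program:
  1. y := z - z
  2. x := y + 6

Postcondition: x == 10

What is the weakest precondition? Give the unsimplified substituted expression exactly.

Answer: ( ( z - z ) + 6 ) == 10

Derivation:
post: x == 10
stmt 2: x := y + 6  -- replace 1 occurrence(s) of x with (y + 6)
  => ( y + 6 ) == 10
stmt 1: y := z - z  -- replace 1 occurrence(s) of y with (z - z)
  => ( ( z - z ) + 6 ) == 10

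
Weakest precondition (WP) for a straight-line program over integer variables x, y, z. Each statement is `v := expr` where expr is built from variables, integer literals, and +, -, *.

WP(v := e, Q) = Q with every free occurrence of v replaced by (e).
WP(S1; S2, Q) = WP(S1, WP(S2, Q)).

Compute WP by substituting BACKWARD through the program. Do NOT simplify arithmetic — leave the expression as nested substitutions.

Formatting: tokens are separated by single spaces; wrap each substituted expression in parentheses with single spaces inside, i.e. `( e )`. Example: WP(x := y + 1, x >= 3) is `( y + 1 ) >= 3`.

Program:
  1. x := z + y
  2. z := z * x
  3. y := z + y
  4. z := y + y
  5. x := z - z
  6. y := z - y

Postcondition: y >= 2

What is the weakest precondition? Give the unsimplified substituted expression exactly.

post: y >= 2
stmt 6: y := z - y  -- replace 1 occurrence(s) of y with (z - y)
  => ( z - y ) >= 2
stmt 5: x := z - z  -- replace 0 occurrence(s) of x with (z - z)
  => ( z - y ) >= 2
stmt 4: z := y + y  -- replace 1 occurrence(s) of z with (y + y)
  => ( ( y + y ) - y ) >= 2
stmt 3: y := z + y  -- replace 3 occurrence(s) of y with (z + y)
  => ( ( ( z + y ) + ( z + y ) ) - ( z + y ) ) >= 2
stmt 2: z := z * x  -- replace 3 occurrence(s) of z with (z * x)
  => ( ( ( ( z * x ) + y ) + ( ( z * x ) + y ) ) - ( ( z * x ) + y ) ) >= 2
stmt 1: x := z + y  -- replace 3 occurrence(s) of x with (z + y)
  => ( ( ( ( z * ( z + y ) ) + y ) + ( ( z * ( z + y ) ) + y ) ) - ( ( z * ( z + y ) ) + y ) ) >= 2

Answer: ( ( ( ( z * ( z + y ) ) + y ) + ( ( z * ( z + y ) ) + y ) ) - ( ( z * ( z + y ) ) + y ) ) >= 2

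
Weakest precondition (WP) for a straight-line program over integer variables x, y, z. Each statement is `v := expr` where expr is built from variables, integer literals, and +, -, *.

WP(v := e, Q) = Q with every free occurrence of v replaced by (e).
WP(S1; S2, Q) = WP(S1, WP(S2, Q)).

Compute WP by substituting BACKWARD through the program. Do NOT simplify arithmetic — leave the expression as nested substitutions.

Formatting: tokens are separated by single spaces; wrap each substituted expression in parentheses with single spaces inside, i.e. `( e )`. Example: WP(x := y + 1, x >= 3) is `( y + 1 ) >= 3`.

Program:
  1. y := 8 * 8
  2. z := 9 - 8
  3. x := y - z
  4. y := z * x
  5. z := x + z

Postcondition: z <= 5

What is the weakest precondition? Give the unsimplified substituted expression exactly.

Answer: ( ( ( 8 * 8 ) - ( 9 - 8 ) ) + ( 9 - 8 ) ) <= 5

Derivation:
post: z <= 5
stmt 5: z := x + z  -- replace 1 occurrence(s) of z with (x + z)
  => ( x + z ) <= 5
stmt 4: y := z * x  -- replace 0 occurrence(s) of y with (z * x)
  => ( x + z ) <= 5
stmt 3: x := y - z  -- replace 1 occurrence(s) of x with (y - z)
  => ( ( y - z ) + z ) <= 5
stmt 2: z := 9 - 8  -- replace 2 occurrence(s) of z with (9 - 8)
  => ( ( y - ( 9 - 8 ) ) + ( 9 - 8 ) ) <= 5
stmt 1: y := 8 * 8  -- replace 1 occurrence(s) of y with (8 * 8)
  => ( ( ( 8 * 8 ) - ( 9 - 8 ) ) + ( 9 - 8 ) ) <= 5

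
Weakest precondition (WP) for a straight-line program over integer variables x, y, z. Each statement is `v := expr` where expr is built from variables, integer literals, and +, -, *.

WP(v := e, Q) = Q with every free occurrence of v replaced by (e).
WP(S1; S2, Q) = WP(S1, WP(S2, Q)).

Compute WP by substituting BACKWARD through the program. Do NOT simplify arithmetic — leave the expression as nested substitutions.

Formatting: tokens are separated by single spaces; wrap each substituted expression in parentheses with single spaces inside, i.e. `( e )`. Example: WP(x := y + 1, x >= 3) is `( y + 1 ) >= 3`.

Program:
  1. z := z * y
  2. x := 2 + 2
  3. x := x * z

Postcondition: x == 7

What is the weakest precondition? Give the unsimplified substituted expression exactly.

post: x == 7
stmt 3: x := x * z  -- replace 1 occurrence(s) of x with (x * z)
  => ( x * z ) == 7
stmt 2: x := 2 + 2  -- replace 1 occurrence(s) of x with (2 + 2)
  => ( ( 2 + 2 ) * z ) == 7
stmt 1: z := z * y  -- replace 1 occurrence(s) of z with (z * y)
  => ( ( 2 + 2 ) * ( z * y ) ) == 7

Answer: ( ( 2 + 2 ) * ( z * y ) ) == 7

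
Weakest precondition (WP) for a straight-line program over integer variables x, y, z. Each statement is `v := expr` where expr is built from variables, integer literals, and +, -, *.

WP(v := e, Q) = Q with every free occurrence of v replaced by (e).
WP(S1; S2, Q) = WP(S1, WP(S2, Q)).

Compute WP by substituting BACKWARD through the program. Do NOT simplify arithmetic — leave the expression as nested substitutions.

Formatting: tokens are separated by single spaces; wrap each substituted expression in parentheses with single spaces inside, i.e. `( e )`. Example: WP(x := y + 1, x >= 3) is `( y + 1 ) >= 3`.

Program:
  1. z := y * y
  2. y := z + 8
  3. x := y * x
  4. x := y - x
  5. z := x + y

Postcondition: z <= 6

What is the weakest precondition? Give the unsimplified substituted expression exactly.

Answer: ( ( ( ( y * y ) + 8 ) - ( ( ( y * y ) + 8 ) * x ) ) + ( ( y * y ) + 8 ) ) <= 6

Derivation:
post: z <= 6
stmt 5: z := x + y  -- replace 1 occurrence(s) of z with (x + y)
  => ( x + y ) <= 6
stmt 4: x := y - x  -- replace 1 occurrence(s) of x with (y - x)
  => ( ( y - x ) + y ) <= 6
stmt 3: x := y * x  -- replace 1 occurrence(s) of x with (y * x)
  => ( ( y - ( y * x ) ) + y ) <= 6
stmt 2: y := z + 8  -- replace 3 occurrence(s) of y with (z + 8)
  => ( ( ( z + 8 ) - ( ( z + 8 ) * x ) ) + ( z + 8 ) ) <= 6
stmt 1: z := y * y  -- replace 3 occurrence(s) of z with (y * y)
  => ( ( ( ( y * y ) + 8 ) - ( ( ( y * y ) + 8 ) * x ) ) + ( ( y * y ) + 8 ) ) <= 6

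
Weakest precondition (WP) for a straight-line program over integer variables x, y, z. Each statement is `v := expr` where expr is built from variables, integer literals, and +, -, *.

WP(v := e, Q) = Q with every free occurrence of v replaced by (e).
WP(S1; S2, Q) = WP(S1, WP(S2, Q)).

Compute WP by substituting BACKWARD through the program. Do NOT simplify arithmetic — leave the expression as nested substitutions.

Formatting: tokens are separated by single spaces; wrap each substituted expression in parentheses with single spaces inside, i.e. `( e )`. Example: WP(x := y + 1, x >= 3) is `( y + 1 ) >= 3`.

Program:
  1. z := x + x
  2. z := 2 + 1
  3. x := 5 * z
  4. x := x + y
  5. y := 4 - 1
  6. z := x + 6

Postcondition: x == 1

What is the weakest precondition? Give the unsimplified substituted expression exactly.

Answer: ( ( 5 * ( 2 + 1 ) ) + y ) == 1

Derivation:
post: x == 1
stmt 6: z := x + 6  -- replace 0 occurrence(s) of z with (x + 6)
  => x == 1
stmt 5: y := 4 - 1  -- replace 0 occurrence(s) of y with (4 - 1)
  => x == 1
stmt 4: x := x + y  -- replace 1 occurrence(s) of x with (x + y)
  => ( x + y ) == 1
stmt 3: x := 5 * z  -- replace 1 occurrence(s) of x with (5 * z)
  => ( ( 5 * z ) + y ) == 1
stmt 2: z := 2 + 1  -- replace 1 occurrence(s) of z with (2 + 1)
  => ( ( 5 * ( 2 + 1 ) ) + y ) == 1
stmt 1: z := x + x  -- replace 0 occurrence(s) of z with (x + x)
  => ( ( 5 * ( 2 + 1 ) ) + y ) == 1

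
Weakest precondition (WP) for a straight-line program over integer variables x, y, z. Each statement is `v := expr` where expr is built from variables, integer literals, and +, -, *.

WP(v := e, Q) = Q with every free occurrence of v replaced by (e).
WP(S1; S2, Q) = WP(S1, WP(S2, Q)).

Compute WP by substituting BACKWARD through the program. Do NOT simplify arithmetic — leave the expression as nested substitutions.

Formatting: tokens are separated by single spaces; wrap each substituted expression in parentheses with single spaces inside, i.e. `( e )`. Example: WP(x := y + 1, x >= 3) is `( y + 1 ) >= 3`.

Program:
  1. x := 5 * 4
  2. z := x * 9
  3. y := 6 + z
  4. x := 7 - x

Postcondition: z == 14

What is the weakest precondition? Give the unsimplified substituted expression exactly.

Answer: ( ( 5 * 4 ) * 9 ) == 14

Derivation:
post: z == 14
stmt 4: x := 7 - x  -- replace 0 occurrence(s) of x with (7 - x)
  => z == 14
stmt 3: y := 6 + z  -- replace 0 occurrence(s) of y with (6 + z)
  => z == 14
stmt 2: z := x * 9  -- replace 1 occurrence(s) of z with (x * 9)
  => ( x * 9 ) == 14
stmt 1: x := 5 * 4  -- replace 1 occurrence(s) of x with (5 * 4)
  => ( ( 5 * 4 ) * 9 ) == 14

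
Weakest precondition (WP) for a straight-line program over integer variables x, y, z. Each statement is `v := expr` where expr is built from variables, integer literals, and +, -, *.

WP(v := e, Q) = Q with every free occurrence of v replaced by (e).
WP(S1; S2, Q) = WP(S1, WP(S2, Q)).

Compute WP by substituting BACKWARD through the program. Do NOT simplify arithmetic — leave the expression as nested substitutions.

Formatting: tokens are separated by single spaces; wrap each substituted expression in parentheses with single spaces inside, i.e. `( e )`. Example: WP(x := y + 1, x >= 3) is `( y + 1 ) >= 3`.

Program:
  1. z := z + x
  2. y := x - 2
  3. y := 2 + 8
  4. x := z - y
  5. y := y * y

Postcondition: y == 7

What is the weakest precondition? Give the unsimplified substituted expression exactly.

post: y == 7
stmt 5: y := y * y  -- replace 1 occurrence(s) of y with (y * y)
  => ( y * y ) == 7
stmt 4: x := z - y  -- replace 0 occurrence(s) of x with (z - y)
  => ( y * y ) == 7
stmt 3: y := 2 + 8  -- replace 2 occurrence(s) of y with (2 + 8)
  => ( ( 2 + 8 ) * ( 2 + 8 ) ) == 7
stmt 2: y := x - 2  -- replace 0 occurrence(s) of y with (x - 2)
  => ( ( 2 + 8 ) * ( 2 + 8 ) ) == 7
stmt 1: z := z + x  -- replace 0 occurrence(s) of z with (z + x)
  => ( ( 2 + 8 ) * ( 2 + 8 ) ) == 7

Answer: ( ( 2 + 8 ) * ( 2 + 8 ) ) == 7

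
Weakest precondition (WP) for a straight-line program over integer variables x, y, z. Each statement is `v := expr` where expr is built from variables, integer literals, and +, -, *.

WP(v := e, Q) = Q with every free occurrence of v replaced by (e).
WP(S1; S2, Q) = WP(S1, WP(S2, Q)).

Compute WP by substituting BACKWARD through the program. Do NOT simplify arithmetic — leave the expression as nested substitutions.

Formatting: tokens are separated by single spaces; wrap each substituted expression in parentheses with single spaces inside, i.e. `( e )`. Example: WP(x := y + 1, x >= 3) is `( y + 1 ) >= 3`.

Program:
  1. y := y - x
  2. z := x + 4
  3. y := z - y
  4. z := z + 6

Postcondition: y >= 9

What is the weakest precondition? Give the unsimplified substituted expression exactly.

post: y >= 9
stmt 4: z := z + 6  -- replace 0 occurrence(s) of z with (z + 6)
  => y >= 9
stmt 3: y := z - y  -- replace 1 occurrence(s) of y with (z - y)
  => ( z - y ) >= 9
stmt 2: z := x + 4  -- replace 1 occurrence(s) of z with (x + 4)
  => ( ( x + 4 ) - y ) >= 9
stmt 1: y := y - x  -- replace 1 occurrence(s) of y with (y - x)
  => ( ( x + 4 ) - ( y - x ) ) >= 9

Answer: ( ( x + 4 ) - ( y - x ) ) >= 9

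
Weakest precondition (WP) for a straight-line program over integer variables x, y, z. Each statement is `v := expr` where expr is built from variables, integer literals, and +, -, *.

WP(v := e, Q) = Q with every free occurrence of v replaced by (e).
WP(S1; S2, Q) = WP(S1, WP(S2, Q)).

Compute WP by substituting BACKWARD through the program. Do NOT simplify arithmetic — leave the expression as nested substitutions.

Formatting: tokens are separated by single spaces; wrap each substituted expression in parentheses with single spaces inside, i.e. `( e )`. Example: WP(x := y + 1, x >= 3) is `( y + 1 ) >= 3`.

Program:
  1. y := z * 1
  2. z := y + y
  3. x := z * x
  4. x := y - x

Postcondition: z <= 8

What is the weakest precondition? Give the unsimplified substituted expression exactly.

post: z <= 8
stmt 4: x := y - x  -- replace 0 occurrence(s) of x with (y - x)
  => z <= 8
stmt 3: x := z * x  -- replace 0 occurrence(s) of x with (z * x)
  => z <= 8
stmt 2: z := y + y  -- replace 1 occurrence(s) of z with (y + y)
  => ( y + y ) <= 8
stmt 1: y := z * 1  -- replace 2 occurrence(s) of y with (z * 1)
  => ( ( z * 1 ) + ( z * 1 ) ) <= 8

Answer: ( ( z * 1 ) + ( z * 1 ) ) <= 8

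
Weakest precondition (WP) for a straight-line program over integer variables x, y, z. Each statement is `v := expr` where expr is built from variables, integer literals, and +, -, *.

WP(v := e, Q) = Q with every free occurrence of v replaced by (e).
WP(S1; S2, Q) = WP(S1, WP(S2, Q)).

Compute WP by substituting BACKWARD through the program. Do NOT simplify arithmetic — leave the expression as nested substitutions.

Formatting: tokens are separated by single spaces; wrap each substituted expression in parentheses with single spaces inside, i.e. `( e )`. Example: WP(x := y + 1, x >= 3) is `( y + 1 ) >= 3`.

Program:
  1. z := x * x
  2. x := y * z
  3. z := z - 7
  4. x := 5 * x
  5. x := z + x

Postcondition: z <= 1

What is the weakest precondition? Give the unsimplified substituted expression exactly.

Answer: ( ( x * x ) - 7 ) <= 1

Derivation:
post: z <= 1
stmt 5: x := z + x  -- replace 0 occurrence(s) of x with (z + x)
  => z <= 1
stmt 4: x := 5 * x  -- replace 0 occurrence(s) of x with (5 * x)
  => z <= 1
stmt 3: z := z - 7  -- replace 1 occurrence(s) of z with (z - 7)
  => ( z - 7 ) <= 1
stmt 2: x := y * z  -- replace 0 occurrence(s) of x with (y * z)
  => ( z - 7 ) <= 1
stmt 1: z := x * x  -- replace 1 occurrence(s) of z with (x * x)
  => ( ( x * x ) - 7 ) <= 1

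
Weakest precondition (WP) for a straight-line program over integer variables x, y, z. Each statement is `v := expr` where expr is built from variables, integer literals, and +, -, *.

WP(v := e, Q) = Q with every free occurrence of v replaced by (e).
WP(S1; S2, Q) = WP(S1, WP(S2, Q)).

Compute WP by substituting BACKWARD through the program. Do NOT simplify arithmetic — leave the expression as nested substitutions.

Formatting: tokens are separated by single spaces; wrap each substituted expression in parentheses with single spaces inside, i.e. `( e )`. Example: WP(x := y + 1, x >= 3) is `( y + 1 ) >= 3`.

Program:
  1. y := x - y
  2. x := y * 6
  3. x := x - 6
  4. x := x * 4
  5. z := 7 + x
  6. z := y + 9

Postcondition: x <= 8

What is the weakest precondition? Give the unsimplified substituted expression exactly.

Answer: ( ( ( ( x - y ) * 6 ) - 6 ) * 4 ) <= 8

Derivation:
post: x <= 8
stmt 6: z := y + 9  -- replace 0 occurrence(s) of z with (y + 9)
  => x <= 8
stmt 5: z := 7 + x  -- replace 0 occurrence(s) of z with (7 + x)
  => x <= 8
stmt 4: x := x * 4  -- replace 1 occurrence(s) of x with (x * 4)
  => ( x * 4 ) <= 8
stmt 3: x := x - 6  -- replace 1 occurrence(s) of x with (x - 6)
  => ( ( x - 6 ) * 4 ) <= 8
stmt 2: x := y * 6  -- replace 1 occurrence(s) of x with (y * 6)
  => ( ( ( y * 6 ) - 6 ) * 4 ) <= 8
stmt 1: y := x - y  -- replace 1 occurrence(s) of y with (x - y)
  => ( ( ( ( x - y ) * 6 ) - 6 ) * 4 ) <= 8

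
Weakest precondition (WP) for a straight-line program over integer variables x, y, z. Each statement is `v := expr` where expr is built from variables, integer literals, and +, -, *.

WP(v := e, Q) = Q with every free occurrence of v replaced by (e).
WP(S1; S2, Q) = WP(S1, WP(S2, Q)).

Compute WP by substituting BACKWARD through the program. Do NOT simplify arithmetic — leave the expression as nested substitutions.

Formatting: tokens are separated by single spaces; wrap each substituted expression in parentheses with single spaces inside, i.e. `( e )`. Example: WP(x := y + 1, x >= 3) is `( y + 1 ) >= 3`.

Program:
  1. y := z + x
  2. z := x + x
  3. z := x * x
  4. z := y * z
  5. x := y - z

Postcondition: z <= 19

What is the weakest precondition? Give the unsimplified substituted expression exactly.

Answer: ( ( z + x ) * ( x * x ) ) <= 19

Derivation:
post: z <= 19
stmt 5: x := y - z  -- replace 0 occurrence(s) of x with (y - z)
  => z <= 19
stmt 4: z := y * z  -- replace 1 occurrence(s) of z with (y * z)
  => ( y * z ) <= 19
stmt 3: z := x * x  -- replace 1 occurrence(s) of z with (x * x)
  => ( y * ( x * x ) ) <= 19
stmt 2: z := x + x  -- replace 0 occurrence(s) of z with (x + x)
  => ( y * ( x * x ) ) <= 19
stmt 1: y := z + x  -- replace 1 occurrence(s) of y with (z + x)
  => ( ( z + x ) * ( x * x ) ) <= 19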